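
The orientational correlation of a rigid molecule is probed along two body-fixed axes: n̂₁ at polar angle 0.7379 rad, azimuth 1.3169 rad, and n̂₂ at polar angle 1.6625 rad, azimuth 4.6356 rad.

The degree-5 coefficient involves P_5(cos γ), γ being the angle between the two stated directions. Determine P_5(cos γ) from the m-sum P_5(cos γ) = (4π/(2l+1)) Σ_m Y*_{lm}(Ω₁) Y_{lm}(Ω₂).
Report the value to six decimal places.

Term-by-term m-sum for l=5 (normalisation 4π/11 = 1.142397):
  m=-5: Y*=(0.061072, 0.018980)  Y=(-0.170233, 0.421375)  product (-0.018394, 0.022503)
  m=-4: Y*=(0.117245, -0.189014)  Y=(-0.125976, -0.039959)  product (-0.022323, 0.019126)
  m=-3: Y*=(-0.285445, -0.299312)  Y=(-0.072113, 0.307476)  product (0.112615, -0.066183)
  m=-2: Y*=(-0.318500, 0.177234)  Y=(-0.148260, -0.022950)  product (0.051288, -0.018967)
  m=-1: Y*=(-0.020066, -0.077328)  Y=(-0.021630, 0.281132)  product (0.022173, -0.003969)
  m=+0: Y*=(-0.384216, -0.000000)  Y=(-0.154407, 0.000000)  product (0.059326, 0.000000)
  m=+1: Y*=(0.020066, -0.077328)  Y=(0.021630, 0.281132)  product (0.022173, 0.003969)
  m=+2: Y*=(-0.318500, -0.177234)  Y=(-0.148260, 0.022950)  product (0.051288, 0.018967)
  m=+3: Y*=(0.285445, -0.299312)  Y=(0.072113, 0.307476)  product (0.112615, 0.066183)
  m=+4: Y*=(0.117245, 0.189014)  Y=(-0.125976, 0.039959)  product (-0.022323, -0.019126)
  m=+5: Y*=(-0.061072, 0.018980)  Y=(0.170233, 0.421375)  product (-0.018394, -0.022503)
Total Σ_m = (0.350046, 0.000000). Multiply by 1.142397: (0.399891, 0.000000). P_5(cos γ) = 0.399891

0.399891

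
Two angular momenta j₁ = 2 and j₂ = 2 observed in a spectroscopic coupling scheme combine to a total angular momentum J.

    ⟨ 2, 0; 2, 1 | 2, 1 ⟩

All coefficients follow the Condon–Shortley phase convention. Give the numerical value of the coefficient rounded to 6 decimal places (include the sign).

-0.267261

√[5·2!2!2!/7! · 2!2!3!1!3!1!] = √(8/7)
  +(−1)^1/∏(1,1,1,2,1,0)! = -1/2  (running -1/2)
  +(−1)^2/∏(2,0,0,1,2,1)! = 1/4  (running -1/4)
⟨..|..⟩ = √(8/7)·(-1/4) = -0.267261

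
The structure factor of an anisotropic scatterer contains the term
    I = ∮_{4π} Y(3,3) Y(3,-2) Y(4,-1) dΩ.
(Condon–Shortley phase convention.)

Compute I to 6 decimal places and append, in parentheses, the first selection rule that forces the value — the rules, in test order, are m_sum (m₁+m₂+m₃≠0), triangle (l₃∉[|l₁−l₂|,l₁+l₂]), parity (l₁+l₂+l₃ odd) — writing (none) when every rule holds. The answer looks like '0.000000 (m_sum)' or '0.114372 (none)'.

0.140463 (none)

Rules hold: Σm=0, L=10 even, 0≤4≤6.
N = 7·7·9 = 441
Δ = 2!·4!·4!/11! = 1/34650
Racah Σ t=0..2: t=0:+1/72 t=1:−1/16 t=2:+1/72 = -5/144
⇒ 3j(3 3 4; 0 0 0)² = 2/77, sgn -1
Racah Σ t=0..0: t=0:+1/288 = 1/288
⇒ 3j(3 3 4; 3 -2 -1)² = 5/231, sgn -1
4πI² = N·(3j₀)²·(3jₘ)² = 30/121
I = +1·√(0.247934/4π) = 0.14046335
No selection rule forces the value: the integral is nonzero (none).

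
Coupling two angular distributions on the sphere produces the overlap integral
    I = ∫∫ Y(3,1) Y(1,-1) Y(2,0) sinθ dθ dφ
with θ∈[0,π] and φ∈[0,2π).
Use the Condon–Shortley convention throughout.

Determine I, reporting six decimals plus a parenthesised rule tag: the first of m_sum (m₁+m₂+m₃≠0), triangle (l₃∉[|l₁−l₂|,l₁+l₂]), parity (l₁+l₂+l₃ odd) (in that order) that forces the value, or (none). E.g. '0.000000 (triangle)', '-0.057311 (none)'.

-0.202301 (none)

Rules hold: Σm=0, L=6 even, 2≤2≤4.
N = 7·3·5 = 105
Δ = 2!·4!·0!/7! = 1/105
Racah Σ t=1..1: t=1:−1/4 = -1/4
⇒ 3j(3 1 2; 0 0 0)² = 3/35, sgn -1
Racah Σ t=0..0: t=0:+1/8 = 1/8
⇒ 3j(3 1 2; 1 -1 0)² = 2/35, sgn +1
4πI² = N·(3j₀)²·(3jₘ)² = 18/35
I = -1·√(0.514286/4π) = -0.20230066
No selection rule forces the value: the integral is nonzero (none).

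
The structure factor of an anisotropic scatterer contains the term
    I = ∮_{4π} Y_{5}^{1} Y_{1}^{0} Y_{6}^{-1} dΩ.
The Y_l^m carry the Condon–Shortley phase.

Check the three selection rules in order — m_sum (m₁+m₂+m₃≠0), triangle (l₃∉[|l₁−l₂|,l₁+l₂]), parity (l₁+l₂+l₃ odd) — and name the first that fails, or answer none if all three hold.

none

Σmᵢ = 0  ✓
l₃∈[|l₁−l₂|,l₁+l₂]=[4,6], have l₃=6  ✓
Σlᵢ = 12 ⇒ even  ✓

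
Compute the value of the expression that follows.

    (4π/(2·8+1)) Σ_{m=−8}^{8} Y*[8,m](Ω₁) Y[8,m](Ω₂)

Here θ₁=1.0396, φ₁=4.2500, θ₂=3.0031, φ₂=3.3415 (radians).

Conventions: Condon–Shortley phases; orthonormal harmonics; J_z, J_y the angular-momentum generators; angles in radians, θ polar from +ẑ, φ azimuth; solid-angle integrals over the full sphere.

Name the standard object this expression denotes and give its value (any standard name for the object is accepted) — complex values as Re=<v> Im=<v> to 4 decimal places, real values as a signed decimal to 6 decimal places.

This sum is the spherical-harmonic addition theorem: it equals the Legendre polynomial P_l(cos γ) of the angle γ between the two directions.
Summing Y*_{l m}(θ₁,φ₁)·Y_{l m}(θ₂,φ₂) over m ∈ [−8, 8]; prefactor 4π/(2·8+1) = 0.739198:
  m=-8: Y*=-0.133576+0.083284i  Y=-0.000000-0.000000i  product +0.000000+0.000000i
  m=-7: Y*=-0.035139-0.368263i  Y=+0.000000-0.000002i  product -0.000001-0.000000i
  m=-6: Y*=+0.411208+0.158197i  Y=+0.000013-0.000033i  product +0.000011-0.000012i
  m=-5: Y*=-0.122941+0.112516i  Y=+0.000256-0.000398i  product +0.000013+0.000078i
  m=-4: Y*=+0.071592+0.250137i  Y=+0.003258-0.003352i  product +0.001072+0.000575i
  m=-3: Y*=-0.307762-0.057158i  Y=+0.028226-0.019299i  product -0.009790+0.004326i
  m=-2: Y*=-0.067573+0.089627i  Y=+0.162784-0.068788i  product -0.004835+0.019238i
  m=-1: Y*=-0.149653-0.300250i  Y=+0.561542-0.113776i  product -0.118197-0.151576i
  m=+0: Y*=-0.064219-0.000000i  Y=+0.794623+0.000000i  product -0.051030-0.000000i
  m=+1: Y*=+0.149653-0.300250i  Y=-0.561542-0.113776i  product -0.118197+0.151576i
  m=+2: Y*=-0.067573-0.089627i  Y=+0.162784+0.068788i  product -0.004835-0.019238i
  m=+3: Y*=+0.307762-0.057158i  Y=-0.028226-0.019299i  product -0.009790-0.004326i
  m=+4: Y*=+0.071592-0.250137i  Y=+0.003258+0.003352i  product +0.001072-0.000575i
  m=+5: Y*=+0.122941+0.112516i  Y=-0.000256-0.000398i  product +0.000013-0.000078i
  m=+6: Y*=+0.411208-0.158197i  Y=+0.000013+0.000033i  product +0.000011+0.000012i
  m=+7: Y*=+0.035139-0.368263i  Y=-0.000000-0.000002i  product -0.000001+0.000000i
  m=+8: Y*=-0.133576-0.083284i  Y=-0.000000+0.000000i  product +0.000000-0.000000i
Σ over m = -0.314484-0.000000i; ×(4π/17) → -0.232466-0.000000i. Real part: -0.232466

Legendre polynomial (addition theorem), -0.232466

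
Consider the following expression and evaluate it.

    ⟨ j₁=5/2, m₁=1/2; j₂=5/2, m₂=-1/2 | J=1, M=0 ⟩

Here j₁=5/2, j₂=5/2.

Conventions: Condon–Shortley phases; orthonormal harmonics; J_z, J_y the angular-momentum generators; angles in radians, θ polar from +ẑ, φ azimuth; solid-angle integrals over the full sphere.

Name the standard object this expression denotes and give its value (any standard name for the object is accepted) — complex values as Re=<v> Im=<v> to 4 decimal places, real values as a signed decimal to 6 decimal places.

This is a Clebsch–Gordan (vector-coupling) coefficient.
√[3·4!1!1!/7! · 3!2!2!3!1!1!] = √(72/35)
  +(−1)^1/∏(1,3,1,1,0,0)! = -1/6  (running -1/6)
  +(−1)^2/∏(2,2,0,0,1,1)! = 1/4  (running 1/12)
⟨..|..⟩ = √(72/35)·(1/12) = +0.119523

Clebsch–Gordan coefficient, +√(1/70) ≈ +0.119523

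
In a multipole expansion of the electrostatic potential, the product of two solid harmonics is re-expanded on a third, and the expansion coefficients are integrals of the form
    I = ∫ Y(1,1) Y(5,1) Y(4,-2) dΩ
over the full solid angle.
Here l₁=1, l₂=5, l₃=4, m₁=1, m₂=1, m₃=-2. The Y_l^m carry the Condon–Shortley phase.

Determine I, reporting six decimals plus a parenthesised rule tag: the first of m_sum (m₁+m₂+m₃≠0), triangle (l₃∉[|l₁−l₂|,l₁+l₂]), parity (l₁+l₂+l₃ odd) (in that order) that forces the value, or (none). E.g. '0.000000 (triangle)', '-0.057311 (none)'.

m-sum 0 ✓  L=10 even ✓  4≤4≤6 ✓
Π(2lᵢ+1) = 3×11×9 = 297
triangle coeff Δ(1,5,4) = 1/495
Σ_t [1,1]: t=1:−1/576 = -1/576
(3j)²=5/99 [(1 5 4; 0 0 0)], sign=-1
Σ_t [0,0]: t=0:+1/2880 = 1/2880
(3j)²=2/165 [(1 5 4; 1 1 -2)], sign=+1
⇒ 4πI² = 2/11
I = (-1)√(2/11/(4π)) = -0.12028562
No selection rule forces the value: the integral is nonzero (none).

-0.120286 (none)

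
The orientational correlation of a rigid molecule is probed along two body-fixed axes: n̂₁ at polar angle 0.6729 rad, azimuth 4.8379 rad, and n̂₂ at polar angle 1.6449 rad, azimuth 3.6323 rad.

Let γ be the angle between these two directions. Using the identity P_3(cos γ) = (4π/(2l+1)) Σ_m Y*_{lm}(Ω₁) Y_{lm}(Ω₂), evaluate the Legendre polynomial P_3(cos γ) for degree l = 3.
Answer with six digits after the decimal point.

-0.235073

Addition theorem: P_3(cos γ) = (4π/7) Σ_m Y*_{lm}(Ω₁) Y_{lm}(Ω₂), m = −3…3:
  [-3]  conj(Y_{3,-3})(Ω₁) = -0.037142+0.093935i ; Y_{3,-3}(Ω₂) = -0.040765+0.411785i ; Δ = -0.037167-0.019124i
  [-2]  conj(Y_{3,-2})(Ω₁) = -0.300722-0.077114i ; Y_{3,-2}(Ω₂) = -0.041827+0.062553i ; Δ = +0.017402-0.015586i
  [-1]  conj(Y_{3,-1})(Ω₁) = +0.051886-0.411222i ; Y_{3,-1}(Ω₂) = +0.276472-0.147718i ; Δ = -0.046400-0.121356i
  [+0]  conj(Y_{3,0})(Ω₁) = +0.016855-0.000000i ; Y_{3,0}(Ω₂) = +0.082128+0.000000i ; Δ = +0.001384+0.000000i
  [+1]  conj(Y_{3,1})(Ω₁) = -0.051886-0.411222i ; Y_{3,1}(Ω₂) = -0.276472-0.147718i ; Δ = -0.046400+0.121356i
  [+2]  conj(Y_{3,2})(Ω₁) = -0.300722+0.077114i ; Y_{3,2}(Ω₂) = -0.041827-0.062553i ; Δ = +0.017402+0.015586i
  [+3]  conj(Y_{3,3})(Ω₁) = +0.037142+0.093935i ; Y_{3,3}(Ω₂) = +0.040765+0.411785i ; Δ = -0.037167+0.019124i
Σ over m = -0.130945+0.000000i; ×(4π/7) → -0.235073+0.000000i. Real part: -0.235073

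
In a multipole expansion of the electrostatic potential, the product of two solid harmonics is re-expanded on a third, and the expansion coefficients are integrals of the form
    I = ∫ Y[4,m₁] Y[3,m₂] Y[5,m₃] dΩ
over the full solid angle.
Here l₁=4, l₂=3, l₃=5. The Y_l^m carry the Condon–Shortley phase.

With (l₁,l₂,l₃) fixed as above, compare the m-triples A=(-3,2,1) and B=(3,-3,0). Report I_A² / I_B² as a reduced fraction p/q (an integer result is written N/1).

121/45

Same 4,3,5: normalisation and zero-m 3j drop out of the ratio.
A: Δ: 2! 6! 4! / 13! → 1/180180; sum: t=1:−1/17280 t=2:+1/1440 = 11/17280; 3j²(4 3 5; -3 2 1) = Δ·Π!·Σ² = 11/468  (sign +1)
B: Δ: 2! 6! 4! / 13! → 1/180180; sum: t=0:+1/5760 = 1/5760; 3j²(4 3 5; 3 -3 0) = Δ·Π!·Σ² = 5/572  (sign -1)
I_A²/I_B² = (11/468)/(5/572) = 121/45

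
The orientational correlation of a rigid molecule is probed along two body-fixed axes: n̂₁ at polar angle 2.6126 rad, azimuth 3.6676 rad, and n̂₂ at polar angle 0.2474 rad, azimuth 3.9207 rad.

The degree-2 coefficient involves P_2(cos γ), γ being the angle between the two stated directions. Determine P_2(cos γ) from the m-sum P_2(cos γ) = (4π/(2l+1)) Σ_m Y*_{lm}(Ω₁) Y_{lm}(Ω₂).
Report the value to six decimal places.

Expand P_2 via completeness: Σ_{m} conj(Y_{2,m}) at Ω₁ times Y_{2,m} at Ω₂ —
  [-2]  conj(Y_{2,-2})(Ω₁) = 0.04878 + 0.08543j ; Y_{2,-2}(Ω₂) = 0.00029 - 0.02316j ; Δ = 0.00199 - 0.00110j
  [-1]  conj(Y_{2,-1})(Ω₁) = 0.29109 + 0.16900j ; Y_{2,-1}(Ω₂) = -0.13051 + 0.12888j ; Δ = -0.05977 + 0.01546j
  [+0]  conj(Y_{2,0})(Ω₁) = 0.38981 + 0.00000j ; Y_{2,0}(Ω₂) = 0.57404 + 0.00000j ; Δ = 0.22377 + 0.00000j
  [+1]  conj(Y_{2,1})(Ω₁) = -0.29109 + 0.16900j ; Y_{2,1}(Ω₂) = 0.13051 + 0.12888j ; Δ = -0.05977 - 0.01546j
  [+2]  conj(Y_{2,2})(Ω₁) = 0.04878 - 0.08543j ; Y_{2,2}(Ω₂) = 0.00029 + 0.02316j ; Δ = 0.00199 + 0.00110j
Accumulated sum 0.10821 + 0.00000j; after 4π/(2l+1) scaling, 0.27196 + 0.00000j ⇒ P_2 = 0.271958

0.271958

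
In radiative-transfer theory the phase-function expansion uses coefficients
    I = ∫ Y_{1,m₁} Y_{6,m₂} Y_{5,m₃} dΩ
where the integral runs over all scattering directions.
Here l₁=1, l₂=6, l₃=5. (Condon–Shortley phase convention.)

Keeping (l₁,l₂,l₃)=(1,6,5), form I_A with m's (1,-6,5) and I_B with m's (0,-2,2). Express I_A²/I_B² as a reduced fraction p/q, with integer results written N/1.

Same 1,6,5: normalisation and zero-m 3j drop out of the ratio.
A: Δ: 2! 0! 10! / 13! → 1/858; sum: t=0:+1/7257600 = 1/7257600; 3j²(1 6 5; 1 -6 5) = Δ·Π!·Σ² = 1/13  (sign +1)
B: Δ: 2! 0! 10! / 13! → 1/858; sum: t=1:−1/30240 = -1/30240; 3j²(1 6 5; 0 -2 2) = Δ·Π!·Σ² = 16/429  (sign +1)
I_A²/I_B² = (1/13)/(16/429) = 33/16

33/16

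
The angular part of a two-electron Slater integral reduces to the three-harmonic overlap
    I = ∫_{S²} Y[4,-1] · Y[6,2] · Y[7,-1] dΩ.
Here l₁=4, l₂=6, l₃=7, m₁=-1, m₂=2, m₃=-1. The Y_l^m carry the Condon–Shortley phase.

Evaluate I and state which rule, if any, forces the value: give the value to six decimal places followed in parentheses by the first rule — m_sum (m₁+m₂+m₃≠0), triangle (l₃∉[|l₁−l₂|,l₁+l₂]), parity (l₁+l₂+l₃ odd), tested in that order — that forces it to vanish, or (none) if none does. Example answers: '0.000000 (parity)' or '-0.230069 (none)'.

0.000000 (parity)

L=17 odd ⇒ parity kills the (l;000) factor ⇒ I = 0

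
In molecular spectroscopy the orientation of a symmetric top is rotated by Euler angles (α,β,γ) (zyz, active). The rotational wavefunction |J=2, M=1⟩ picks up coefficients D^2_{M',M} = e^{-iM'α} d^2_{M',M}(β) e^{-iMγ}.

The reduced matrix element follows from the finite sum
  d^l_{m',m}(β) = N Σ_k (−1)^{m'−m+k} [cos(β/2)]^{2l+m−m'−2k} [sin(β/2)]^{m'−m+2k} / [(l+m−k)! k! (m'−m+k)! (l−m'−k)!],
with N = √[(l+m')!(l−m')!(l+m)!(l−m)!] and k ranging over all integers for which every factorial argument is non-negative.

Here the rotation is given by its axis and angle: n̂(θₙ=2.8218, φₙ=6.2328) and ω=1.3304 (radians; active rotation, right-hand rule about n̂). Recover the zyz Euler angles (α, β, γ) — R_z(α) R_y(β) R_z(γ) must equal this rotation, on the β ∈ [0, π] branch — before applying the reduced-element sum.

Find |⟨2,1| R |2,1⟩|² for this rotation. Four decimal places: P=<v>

P=0.6682

Axis–angle → zyz. n̂ = (sinθₙcosφₙ, sinθₙsinφₙ, cosθₙ) = (+0.313971, -0.015833, -0.949301), ω = 1.3304.
R = I cosω + sinω [n̂]ₓ + (1−cosω) n̂n̂ᵀ gives
  R = [+0.313195, +0.918215, -0.242468; -0.925790, +0.238279, -0.293490; -0.211712, +0.316394, +0.924701]
β = atan2(√(R₁₃²+R₂₃²), R₃₃) = 0.390546; α = atan2(R₂₃, R₁₃) mod 2π = 4.021904; γ = atan2(R₃₂, −R₃₁) mod 2π = 0.981082
First d^2_{1,1}(β=0.3905), then the phase factors e^{-i(1)α} and e^{-i(1)γ}:
With c≡cos(β/2)=0.980995 and s≡sin(β/2)=0.194034, N=[6·1·6·1]^{1/2}=6.000000
k∈{0,1} keeps every argument non-negative
  k=0: (−1)^0·6.0000/(6)·0.9810^4·0.1940^0 = +0.926119
  k=1: (−1)^1·6.0000/(2)·0.9810^2·0.1940^2 = -0.108695
d^2_{1,1}(0.3905) = +0.926119 -0.108695 = +0.817424
|D^2_{1,1}|² = |d^2_{1,1}(β)|² = (+0.817424)² = 0.668181 (the z-rotation phases have unit modulus)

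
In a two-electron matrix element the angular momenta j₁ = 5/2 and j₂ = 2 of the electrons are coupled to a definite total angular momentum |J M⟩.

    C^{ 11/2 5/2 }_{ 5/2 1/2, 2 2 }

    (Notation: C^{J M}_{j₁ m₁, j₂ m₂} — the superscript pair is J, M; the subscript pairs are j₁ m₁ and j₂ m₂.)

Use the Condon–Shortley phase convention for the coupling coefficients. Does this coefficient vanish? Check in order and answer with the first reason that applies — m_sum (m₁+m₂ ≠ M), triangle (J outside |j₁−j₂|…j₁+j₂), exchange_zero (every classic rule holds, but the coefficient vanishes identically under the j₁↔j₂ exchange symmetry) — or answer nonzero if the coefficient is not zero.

m-sum: m₁+m₂ = 1/2+2 = 5/2, M = 5/2  ✓
triangle: need |j₁−j₂| ≤ J ≤ j₁+j₂, i.e. J ∈ [1/2, 9/2]; J = 11/2 is outside ✗ ⇒ coefficient is 0

triangle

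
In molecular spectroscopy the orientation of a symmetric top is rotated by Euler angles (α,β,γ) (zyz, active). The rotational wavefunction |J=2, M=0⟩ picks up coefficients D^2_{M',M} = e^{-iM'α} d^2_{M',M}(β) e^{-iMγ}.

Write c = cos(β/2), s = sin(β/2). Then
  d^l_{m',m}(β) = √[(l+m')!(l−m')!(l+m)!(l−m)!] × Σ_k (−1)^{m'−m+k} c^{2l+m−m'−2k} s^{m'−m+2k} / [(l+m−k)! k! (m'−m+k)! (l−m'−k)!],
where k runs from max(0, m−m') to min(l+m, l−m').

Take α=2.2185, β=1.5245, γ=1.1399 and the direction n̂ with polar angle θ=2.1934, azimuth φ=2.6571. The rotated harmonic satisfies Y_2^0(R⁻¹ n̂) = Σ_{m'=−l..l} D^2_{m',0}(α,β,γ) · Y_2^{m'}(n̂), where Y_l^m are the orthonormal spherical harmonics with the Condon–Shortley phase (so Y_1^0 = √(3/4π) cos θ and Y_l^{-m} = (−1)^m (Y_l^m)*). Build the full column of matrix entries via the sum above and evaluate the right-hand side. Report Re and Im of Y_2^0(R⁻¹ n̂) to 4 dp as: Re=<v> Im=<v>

Re=0.1585 Im=0.0000

Need the full column D^2_{m',0} for m'=−2..2 at α=2.2185, β=1.5245, γ=1.1399.
cos(β/2)=0.723284, sin(β/2)=0.690551
d^2_{-2,0}: single k=2 term ⇒ +0.611061;  D = -0.166160-0.588036i
d^2_{-1,0}: k∈[1..2] ⇒ +0.640026 -0.583406 = +0.056620;  D = -0.034162+0.045153i
d^2_{0,0}: k∈[0..2] ⇒ +0.273675 -0.997858 +0.227396 = -0.496787;  D = -0.496787+0.000000i
d^2_{1,0}: k∈[0..1] ⇒ -0.640026 +0.583406 = -0.056620;  D = +0.034162+0.045153i
d^2_{2,0}: single k=0 term ⇒ +0.611061;  D = -0.166160+0.588036i
Y_2^{m'}(θ=2.1934,φ=2.6571) and Σ D·Y over m':
  (-0.1662-0.5880i)·(+0.1443+0.2101i)  (-0.0342+0.0452i)·(+0.3239+0.1705i)  (-0.4968+0.0000i)·(+0.0064+0.0000i)  (+0.0342+0.0452i)·(-0.3239+0.1705i)  (-0.1662+0.5880i)·(+0.1443-0.2101i)
Y_2^0(R⁻¹ n̂) = +0.158482+0.000000i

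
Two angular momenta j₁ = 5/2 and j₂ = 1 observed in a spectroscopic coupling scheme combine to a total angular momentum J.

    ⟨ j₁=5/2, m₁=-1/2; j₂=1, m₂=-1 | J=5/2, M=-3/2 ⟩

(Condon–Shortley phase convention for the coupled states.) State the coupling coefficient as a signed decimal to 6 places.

+0.676123  (= +√(16/35))

j₁+j₂−J=1  J+j₁−j₂=4  J−j₁+j₂=1  j₁+j₂+J+1=7
(j₁±m₁, j₂±m₂, J±M) = (2,3,0,2,1,4)
P² = 576/35
sum k=0..0:
  [0] +1/6 = 1/6
S = 1/6
C² = P²·S² = 16/35 ; C = +0.676123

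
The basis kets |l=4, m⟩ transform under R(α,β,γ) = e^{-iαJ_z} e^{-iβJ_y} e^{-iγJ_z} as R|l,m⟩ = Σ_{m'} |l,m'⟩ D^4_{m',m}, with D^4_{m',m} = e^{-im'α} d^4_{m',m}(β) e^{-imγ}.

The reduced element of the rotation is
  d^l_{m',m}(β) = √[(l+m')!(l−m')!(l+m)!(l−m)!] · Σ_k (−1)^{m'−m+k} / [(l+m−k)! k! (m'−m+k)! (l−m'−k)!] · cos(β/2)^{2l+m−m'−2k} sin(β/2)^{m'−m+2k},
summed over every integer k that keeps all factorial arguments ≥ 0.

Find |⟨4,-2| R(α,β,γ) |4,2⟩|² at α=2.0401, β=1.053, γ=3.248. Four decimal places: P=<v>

P=0.1553

D^4_{-2,2}(2.0401,1.0530,3.2480) = e^{-i·-2·2.0401}·d^4_{-2,2}(1.0530)·e^{-i·2·3.2480}. Compute d first:
With c≡cos(β/2)=0.864571 and s≡sin(β/2)=0.502510, N=[2·720·720·2]^{1/2}=1440.000000
k∈{4,5,6} keeps every argument non-negative
  k=4: (−1)^0·1440.0000/(96)·0.8646^4·0.5025^4 = +0.534410
  k=5: (−1)^1·1440.0000/(120)·0.8646^2·0.5025^6 = -0.144429
  k=6: (−1)^2·1440.0000/(1440)·0.8646^0·0.5025^8 = +0.004066
d^4_{-2,2}(1.0530) = +0.534410 -0.144429 +0.004066 = +0.394047
|D^4_{-2,2}|² = |d^4_{-2,2}(β)|² = (+0.394047)² = 0.155273 (the z-rotation phases have unit modulus)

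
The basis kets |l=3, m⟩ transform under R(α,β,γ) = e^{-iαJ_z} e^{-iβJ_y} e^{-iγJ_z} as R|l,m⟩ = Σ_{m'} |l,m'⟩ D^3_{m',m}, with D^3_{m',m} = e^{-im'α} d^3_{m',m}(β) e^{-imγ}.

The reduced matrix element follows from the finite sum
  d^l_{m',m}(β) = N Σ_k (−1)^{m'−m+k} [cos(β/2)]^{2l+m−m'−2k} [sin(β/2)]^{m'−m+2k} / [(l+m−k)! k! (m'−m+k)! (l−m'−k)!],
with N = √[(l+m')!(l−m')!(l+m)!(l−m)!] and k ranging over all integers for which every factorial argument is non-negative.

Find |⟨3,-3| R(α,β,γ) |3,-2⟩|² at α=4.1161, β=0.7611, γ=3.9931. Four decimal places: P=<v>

P=0.3940

Split into d^3_{-3,-2}(β=0.7611) × two z-phases.
c=cos(0.761100/2)=0.928460, s=sin(0.761100/2)=0.371431; N=√[1·720·1·120]=293.938769
The bounds max(0,m−m')=1 and min(l+m,l−m')=1 give 1 term
  k=1: (−1)^0·293.9388/(120)·0.9285^5·0.3714^1 = +0.627727
d^3_{-3,-2}(0.7611) = +0.627727
|D^3_{-3,-2}|² = |d^3_{-3,-2}(β)|² = (+0.627727)² = 0.394042 (the z-rotation phases have unit modulus)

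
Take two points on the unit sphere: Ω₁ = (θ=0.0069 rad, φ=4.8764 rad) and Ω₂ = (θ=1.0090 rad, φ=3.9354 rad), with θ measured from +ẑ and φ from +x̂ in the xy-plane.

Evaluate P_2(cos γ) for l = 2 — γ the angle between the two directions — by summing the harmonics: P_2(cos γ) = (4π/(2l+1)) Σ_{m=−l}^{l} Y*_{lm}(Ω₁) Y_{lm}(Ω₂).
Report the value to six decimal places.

Expand P_2 via completeness: Σ_{m} conj(Y_{2,m}) at Ω₁ times Y_{2,m} at Ω₂ —
  term(m=-2) = (-0.000002, 0.000005)   from Y*(Ω₁)=(-0.000017, -0.000006), Y(Ω₂)=(-0.004653, -0.276619)
  term(m=-1) = (0.001093, 0.001500)   from Y*(Ω₁)=(0.000870, -0.005259), Y(Ω₂)=(-0.244197, 0.248339)
  term(m=+0) = (-0.029575, 0.000000)   from Y*(Ω₁)=(0.630738, -0.000000), Y(Ω₂)=(-0.046889, 0.000000)
  term(m=+1) = (0.001093, -0.001500)   from Y*(Ω₁)=(-0.000870, -0.005259), Y(Ω₂)=(0.244197, 0.248339)
  term(m=+2) = (-0.000002, -0.000005)   from Y*(Ω₁)=(-0.000017, 0.000006), Y(Ω₂)=(-0.004653, 0.276619)
Total Σ_m = (-0.027391, -0.000000). Multiply by 2.513274: (-0.068841, -0.000000). P_2(cos γ) = -0.068841

-0.068841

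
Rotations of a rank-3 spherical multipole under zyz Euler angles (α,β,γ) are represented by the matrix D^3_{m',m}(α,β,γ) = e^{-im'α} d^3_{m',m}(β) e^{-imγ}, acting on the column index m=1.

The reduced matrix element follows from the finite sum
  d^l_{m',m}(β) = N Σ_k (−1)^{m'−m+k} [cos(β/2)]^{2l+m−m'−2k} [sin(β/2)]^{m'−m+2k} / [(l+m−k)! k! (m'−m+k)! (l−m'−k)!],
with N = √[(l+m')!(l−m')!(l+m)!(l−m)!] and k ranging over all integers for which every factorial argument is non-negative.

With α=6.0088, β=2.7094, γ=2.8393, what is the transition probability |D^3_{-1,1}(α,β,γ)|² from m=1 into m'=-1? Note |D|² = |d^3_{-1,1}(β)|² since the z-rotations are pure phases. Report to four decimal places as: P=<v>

P=0.2977

First d^3_{-1,1}(β=2.7094), then the phase factors e^{-i(-1)α} and e^{-i(1)γ}:
With c≡cos(β/2)=0.214418 and s≡sin(β/2)=0.976742, N=[2·24·24·2]^{1/2}=48.000000
The bounds max(0,m−m')=2 and min(l+m,l−m')=4 give 3 terms
  k=2: (−1)^0·48.0000/(8)·0.2144^4·0.9767^2 = +0.012099
  k=3: (−1)^1·48.0000/(6)·0.2144^2·0.9767^4 = -0.334760
  k=4: (−1)^2·48.0000/(48)·0.2144^0·0.9767^6 = +0.868318
d^3_{-1,1}(2.7094) = +0.012099 -0.334760 +0.868318 = +0.545658
|D^3_{-1,1}|² = |d^3_{-1,1}(β)|² = (+0.545658)² = 0.297742 (the z-rotation phases have unit modulus)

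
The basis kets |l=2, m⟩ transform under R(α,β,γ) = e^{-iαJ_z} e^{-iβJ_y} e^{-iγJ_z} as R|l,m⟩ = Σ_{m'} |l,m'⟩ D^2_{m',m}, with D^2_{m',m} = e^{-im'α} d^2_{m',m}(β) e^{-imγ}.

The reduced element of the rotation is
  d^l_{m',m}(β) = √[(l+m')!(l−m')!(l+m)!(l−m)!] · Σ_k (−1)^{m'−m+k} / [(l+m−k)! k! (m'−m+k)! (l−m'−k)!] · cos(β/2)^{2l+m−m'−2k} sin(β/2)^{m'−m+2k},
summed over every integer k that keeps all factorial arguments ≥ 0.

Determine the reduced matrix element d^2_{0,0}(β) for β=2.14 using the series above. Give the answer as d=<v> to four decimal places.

d=-0.0643

d^2_{0,0}(β=2.1400) via the finite sum:
With c≡cos(β/2)=0.480124 and s≡sin(β/2)=0.877201, N=[2·2·2·2]^{1/2}=4.000000
Admissible k: 0..2 (factorial args all ≥0)
  k=0: (−1)^0·4.0000/(4)·0.4801^4·0.8772^0 = +0.053139
  k=1: (−1)^1·4.0000/(1)·0.4801^2·0.8772^2 = -0.709521
  k=2: (−1)^2·4.0000/(4)·0.4801^0·0.8772^4 = +0.592101
d^2_{0,0}(2.1400) = +0.053139 -0.709521 +0.592101 = -0.064281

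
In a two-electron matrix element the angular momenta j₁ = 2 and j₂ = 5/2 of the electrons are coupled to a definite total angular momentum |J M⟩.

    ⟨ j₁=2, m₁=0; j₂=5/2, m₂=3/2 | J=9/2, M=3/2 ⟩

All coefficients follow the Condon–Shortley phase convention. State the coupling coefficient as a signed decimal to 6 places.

+0.597614

j₁+j₂−J=0  J+j₁−j₂=4  J−j₁+j₂=5  j₁+j₂+J+1=10
(j₁±m₁, j₂±m₂, J±M) = (2,2,4,1,6,3)
P² = 23040/7
sum k=0..0:
  [0] +1/96 = 1/96
S = 1/96
C² = P²·S² = 5/14 ; C = +0.597614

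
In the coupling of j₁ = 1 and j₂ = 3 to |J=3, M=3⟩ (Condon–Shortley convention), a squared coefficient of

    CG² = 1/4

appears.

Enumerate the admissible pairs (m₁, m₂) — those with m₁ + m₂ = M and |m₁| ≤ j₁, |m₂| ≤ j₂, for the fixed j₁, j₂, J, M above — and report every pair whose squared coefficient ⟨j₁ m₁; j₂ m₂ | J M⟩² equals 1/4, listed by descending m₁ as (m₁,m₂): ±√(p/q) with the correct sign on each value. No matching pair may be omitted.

Admissible pairs with m₁+m₂ = M = 3: (0,3), (1,2)
  (m₁,m₂)=(1,2): CG² = 1/4, CG = +√(1/4)   ← matches the target
  (m₁,m₂)=(0,3): CG² = 3/4, CG = −√(3/4)
Pairs with CG² = 1/4: (1,2): +√(1/4)

(1,2): +√(1/4)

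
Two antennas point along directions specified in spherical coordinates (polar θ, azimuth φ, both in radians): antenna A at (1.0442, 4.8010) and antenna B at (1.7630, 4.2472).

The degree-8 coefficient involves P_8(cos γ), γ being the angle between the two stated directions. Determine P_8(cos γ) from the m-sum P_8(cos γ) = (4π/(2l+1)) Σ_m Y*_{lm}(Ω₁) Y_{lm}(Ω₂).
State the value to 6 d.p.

Addition theorem: P_8(cos γ) = (4π/17) Σ_m Y*_{lm}(Ω₁) Y_{lm}(Ω₂), m = −8…8:
  m=-8: Y*=+0.122088+0.104702i  Y=-0.371590-0.243411i  product -0.019881-0.068624i
  m=-7: Y*=-0.217396+0.304337i  Y=+0.039585-0.343515i  product +0.095939+0.086726i
  m=-6: Y*=-0.377803-0.222207i  Y=-0.143143+0.052326i  product +0.065707+0.012039i
  m=-5: Y*=+0.066758-0.140687i  Y=-0.252794-0.237945i  product -0.050352+0.019680i
  m=-4: Y*=-0.251688-0.093143i  Y=-0.012375+0.041475i  product +0.006978-0.009286i
  m=-3: Y*=+0.080418-0.295352i  Y=-0.326808+0.057860i  product -0.009192+0.101176i
  m=-2: Y*=-0.122503-0.021940i  Y=-0.003844-0.005159i  product +0.000358+0.000716i
  m=-1: Y*=+0.029364-0.330518i  Y=-0.144298+0.287488i  product +0.090783+0.056135i
  m=+0: Y*=-0.077243-0.000000i  Y=-0.021098+0.000000i  product +0.001630+0.000000i
  m=+1: Y*=-0.029364-0.330518i  Y=+0.144298+0.287488i  product +0.090783-0.056135i
  m=+2: Y*=-0.122503+0.021940i  Y=-0.003844+0.005159i  product +0.000358-0.000716i
  m=+3: Y*=-0.080418-0.295352i  Y=+0.326808+0.057860i  product -0.009192-0.101176i
  m=+4: Y*=-0.251688+0.093143i  Y=-0.012375-0.041475i  product +0.006978+0.009286i
  m=+5: Y*=-0.066758-0.140687i  Y=+0.252794-0.237945i  product -0.050352-0.019680i
  m=+6: Y*=-0.377803+0.222207i  Y=-0.143143-0.052326i  product +0.065707-0.012039i
  m=+7: Y*=+0.217396+0.304337i  Y=-0.039585-0.343515i  product +0.095939-0.086726i
  m=+8: Y*=+0.122088-0.104702i  Y=-0.371590+0.243411i  product -0.019881+0.068624i
Σ over m = +0.362308+0.000000i; ×(4π/17) → +0.267818+0.000000i. Real part: 0.267818

0.267818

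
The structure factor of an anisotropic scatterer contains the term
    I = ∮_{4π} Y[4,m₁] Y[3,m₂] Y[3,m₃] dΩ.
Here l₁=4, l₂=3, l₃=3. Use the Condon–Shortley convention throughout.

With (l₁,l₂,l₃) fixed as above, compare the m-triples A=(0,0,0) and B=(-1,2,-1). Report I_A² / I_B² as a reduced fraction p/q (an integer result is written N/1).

9/8

Shared (l₁,l₂,l₃)=(4,3,3): N and (l;000)² cancel in I_A²/I_B².
A: Δ = 4!·4!·2!/11! = 1/34650; Racah Σ t=1..3: t=1:−1/72 t=2:+1/16 t=3:−1/72 = 5/144; ⇒ 3j(4 3 3; 0 0 0)² = 2/77, sgn -1
B: Δ = 4!·4!·2!/11! = 1/34650; Racah Σ t=3..4: t=3:−1/48 t=4:+1/144 = -1/72; ⇒ 3j(4 3 3; -1 2 -1)² = 16/693, sgn -1
I_A²/I_B² = (2/77)/(16/693) = 9/8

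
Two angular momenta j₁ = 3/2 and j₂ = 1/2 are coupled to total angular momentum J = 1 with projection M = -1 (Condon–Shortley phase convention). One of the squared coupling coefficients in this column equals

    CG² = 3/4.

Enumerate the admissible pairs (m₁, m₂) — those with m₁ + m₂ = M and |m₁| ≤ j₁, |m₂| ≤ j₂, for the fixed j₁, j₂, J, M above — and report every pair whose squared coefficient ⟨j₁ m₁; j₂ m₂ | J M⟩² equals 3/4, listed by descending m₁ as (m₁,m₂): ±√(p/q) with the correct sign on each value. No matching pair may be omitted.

Admissible pairs with m₁+m₂ = M = -1: (-3/2,1/2), (-1/2,-1/2)
  (m₁,m₂)=(-1/2,-1/2): CG² = 1/4, CG = +√(1/4)
  (m₁,m₂)=(-3/2,1/2): CG² = 3/4, CG = −√(3/4)   ← matches the target
Pairs with CG² = 3/4: (-3/2,1/2): −√(3/4)

(-3/2,1/2): −√(3/4)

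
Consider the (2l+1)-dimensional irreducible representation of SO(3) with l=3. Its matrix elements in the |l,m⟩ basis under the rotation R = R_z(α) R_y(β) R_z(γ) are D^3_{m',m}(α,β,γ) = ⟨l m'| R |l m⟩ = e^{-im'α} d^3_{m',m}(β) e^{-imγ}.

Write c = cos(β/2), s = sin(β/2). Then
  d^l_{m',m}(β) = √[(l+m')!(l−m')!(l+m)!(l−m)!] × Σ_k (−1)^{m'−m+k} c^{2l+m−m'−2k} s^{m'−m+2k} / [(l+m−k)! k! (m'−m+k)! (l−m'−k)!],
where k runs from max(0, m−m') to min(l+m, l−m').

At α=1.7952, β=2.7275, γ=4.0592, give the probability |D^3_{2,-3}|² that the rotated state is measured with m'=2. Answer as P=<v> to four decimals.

First d^3_{2,-3}(β=2.7275), then the phase factors e^{-i(2)α} and e^{-i(-3)γ}:
c=cos(2.727500/2)=0.205570, s=sin(2.727500/2)=0.978642; N=√[120·1·1·720]=293.938769
Admissible k: 0..0 (factorial args all ≥0)
  k=0: (−1)^5·293.9388/(120)·0.2056^1·0.9786^5 = -0.452018
d^3_{2,-3}(2.7275) = -0.452018
|D^3_{2,-3}|² = |d^3_{2,-3}(β)|² = (-0.452018)² = 0.204320 (the z-rotation phases have unit modulus)

P=0.2043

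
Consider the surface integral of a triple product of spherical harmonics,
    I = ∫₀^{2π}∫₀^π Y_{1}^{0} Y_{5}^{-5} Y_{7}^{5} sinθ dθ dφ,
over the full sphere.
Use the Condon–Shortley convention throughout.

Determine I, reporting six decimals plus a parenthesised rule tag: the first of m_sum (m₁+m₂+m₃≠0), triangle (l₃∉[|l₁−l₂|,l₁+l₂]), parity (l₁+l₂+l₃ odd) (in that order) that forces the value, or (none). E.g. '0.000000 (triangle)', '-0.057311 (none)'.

0.000000 (triangle)

|1−5|≤7≤1+5 violated ⇒ I = 0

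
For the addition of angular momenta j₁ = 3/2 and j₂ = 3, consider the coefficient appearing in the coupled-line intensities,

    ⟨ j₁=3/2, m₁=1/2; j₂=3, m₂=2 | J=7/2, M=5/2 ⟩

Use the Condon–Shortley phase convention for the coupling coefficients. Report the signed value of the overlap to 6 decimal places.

-0.377964  (= −√(1/7))

√[8·1!2!5!/9! · 2!1!5!1!6!1!] = √(6400/7)
  +(−1)^0/∏(0,1,1,5,1,0)! = 1/120  (running 1/120)
  +(−1)^1/∏(1,0,0,4,2,1)! = -1/48  (running -1/80)
⟨..|..⟩ = √(6400/7)·(-1/80) = -0.377964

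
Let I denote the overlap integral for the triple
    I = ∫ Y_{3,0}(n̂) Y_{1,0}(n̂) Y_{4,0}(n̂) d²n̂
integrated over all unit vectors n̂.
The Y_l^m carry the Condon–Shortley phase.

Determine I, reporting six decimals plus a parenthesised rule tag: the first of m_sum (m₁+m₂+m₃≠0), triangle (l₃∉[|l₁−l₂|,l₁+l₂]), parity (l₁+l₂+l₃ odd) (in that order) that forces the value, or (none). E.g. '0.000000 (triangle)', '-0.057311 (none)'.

Checks pass: Σm=0; 8 even; l₃=4∈[2,4].
(2·3+1)(2·1+1)(2·4+1) = 189
Δ: 0! 6! 2! / 9! → 1/252
sum: t=0:+1/36 = 1/36
3j²(3 1 4; 0 0 0) = Δ·Π!·Σ² = 4/63  (sign +1)
(m-triple is (0,0,0) — same symbol as above.)
combine: 4πI² = 189·4/63·4/63 = 16/21
take √, sign +1: I = 0.24623252
No selection rule forces the value: the integral is nonzero (none).

0.246233 (none)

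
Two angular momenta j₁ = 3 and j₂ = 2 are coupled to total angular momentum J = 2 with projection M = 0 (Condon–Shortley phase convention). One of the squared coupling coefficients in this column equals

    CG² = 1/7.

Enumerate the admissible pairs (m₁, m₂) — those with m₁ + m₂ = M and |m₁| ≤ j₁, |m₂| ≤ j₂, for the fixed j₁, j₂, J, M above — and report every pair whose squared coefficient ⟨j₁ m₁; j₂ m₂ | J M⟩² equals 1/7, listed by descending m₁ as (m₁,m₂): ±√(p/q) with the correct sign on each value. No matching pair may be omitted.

Admissible pairs with m₁+m₂ = M = 0: (-2,2), (-1,1), (0,0), (1,-1), (2,-2)
  (m₁,m₂)=(2,-2): CG² = 5/14, CG = +√(5/14)
  (m₁,m₂)=(1,-1): CG² = 1/7, CG = −√(1/7)   ← matches the target
  (m₁,m₂)=(0,0): CG² = 0/1, CG = 0
  (m₁,m₂)=(-1,1): CG² = 1/7, CG = +√(1/7)   ← matches the target
  (m₁,m₂)=(-2,2): CG² = 5/14, CG = −√(5/14)
Pairs with CG² = 1/7: (1,-1): −√(1/7); (-1,1): +√(1/7)

(1,-1): −√(1/7); (-1,1): +√(1/7)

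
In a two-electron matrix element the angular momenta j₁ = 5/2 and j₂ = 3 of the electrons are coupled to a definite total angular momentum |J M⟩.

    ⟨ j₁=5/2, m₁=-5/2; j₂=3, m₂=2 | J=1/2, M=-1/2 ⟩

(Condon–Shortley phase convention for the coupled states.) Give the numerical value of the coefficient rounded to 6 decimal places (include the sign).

−√(1/21) ≈ -0.218218

√[2·5!0!1!/7! · 0!5!5!1!0!1!] = √(4800/7)
  +(−1)^5/∏(5,0,0,0,0,1)! = -1/120  (running -1/120)
⟨..|..⟩ = √(4800/7)·(-1/120) = -0.218218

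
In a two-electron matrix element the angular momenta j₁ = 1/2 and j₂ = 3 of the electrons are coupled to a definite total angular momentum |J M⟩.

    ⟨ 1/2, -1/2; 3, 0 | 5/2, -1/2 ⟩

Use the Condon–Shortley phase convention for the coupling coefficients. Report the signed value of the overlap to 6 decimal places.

−√(3/7) ≈ -0.654654

√[6·1!0!5!/7! · 0!1!3!3!2!3!] = √(432/7)
  +(−1)^1/∏(1,0,0,2,0,3)! = -1/12  (running -1/12)
⟨..|..⟩ = √(432/7)·(-1/12) = -0.654654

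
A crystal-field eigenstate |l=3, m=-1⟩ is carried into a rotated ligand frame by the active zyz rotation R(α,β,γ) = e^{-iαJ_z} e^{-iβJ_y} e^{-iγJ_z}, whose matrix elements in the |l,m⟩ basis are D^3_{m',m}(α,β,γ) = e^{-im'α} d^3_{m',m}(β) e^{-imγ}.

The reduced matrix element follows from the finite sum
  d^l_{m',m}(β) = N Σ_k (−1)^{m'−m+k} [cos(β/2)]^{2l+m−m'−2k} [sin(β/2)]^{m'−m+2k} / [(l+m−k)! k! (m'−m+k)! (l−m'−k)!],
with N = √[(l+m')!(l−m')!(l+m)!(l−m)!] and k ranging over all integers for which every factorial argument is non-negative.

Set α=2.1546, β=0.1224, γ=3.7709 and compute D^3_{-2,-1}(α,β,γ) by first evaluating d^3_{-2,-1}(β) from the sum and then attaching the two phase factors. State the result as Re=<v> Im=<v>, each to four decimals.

D^3_{-2,-1}(2.1546,0.1224,3.7709) = e^{-i·-2·2.1546}·d^3_{-2,-1}(0.1224)·e^{-i·-1·3.7709}. Compute d first:
Half-angle: c=0.998128, s=0.061162. N=√(1·120·2·24)=75.894664
k∈{1,2} keeps every argument non-negative
  k=1: (−1)^0·75.8947/(24)·0.9981^5·0.0612^1 = +0.191607
  k=2: (−1)^1·75.8947/(12)·0.9981^3·0.0612^3 = -0.001439
d^3_{-2,-1}(0.1224) = +0.191607 -0.001439 = +0.190168
D = (-0.392354-0.919814i)·(+0.190168)·(-0.808435-0.588585i) = -0.042635+0.185327i

Re=-0.0426 Im=0.1853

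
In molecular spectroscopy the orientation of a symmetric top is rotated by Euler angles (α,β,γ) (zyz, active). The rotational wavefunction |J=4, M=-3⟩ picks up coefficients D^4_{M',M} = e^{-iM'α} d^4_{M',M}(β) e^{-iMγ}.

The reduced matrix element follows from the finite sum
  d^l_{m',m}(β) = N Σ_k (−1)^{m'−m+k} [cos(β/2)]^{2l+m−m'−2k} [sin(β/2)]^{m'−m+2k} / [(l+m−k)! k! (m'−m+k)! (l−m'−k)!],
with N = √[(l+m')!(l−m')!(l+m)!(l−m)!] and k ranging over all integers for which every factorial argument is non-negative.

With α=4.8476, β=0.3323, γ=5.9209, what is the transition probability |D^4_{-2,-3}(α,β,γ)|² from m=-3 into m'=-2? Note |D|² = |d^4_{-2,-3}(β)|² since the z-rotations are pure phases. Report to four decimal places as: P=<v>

Split into d^4_{-2,-3}(β=0.3323) × two z-phases.
With c≡cos(β/2)=0.986229 and s≡sin(β/2)=0.165387, N=[2·720·1·5040]^{1/2}=2693.993318
k: max(0,(-3)−(-2))=0 … min(4+(-3),4−(-2))=1
  k=0: (−1)^1·2693.9933/(720)·0.9862^7·0.1654^1 = -0.561575
  k=1: (−1)^2·2693.9933/(240)·0.9862^5·0.1654^3 = +0.047378
d^4_{-2,-3}(0.3323) = -0.561575 +0.047378 = -0.514198
|D^4_{-2,-3}|² = |d^4_{-2,-3}(β)|² = (-0.514198)² = 0.264399 (the z-rotation phases have unit modulus)

P=0.2644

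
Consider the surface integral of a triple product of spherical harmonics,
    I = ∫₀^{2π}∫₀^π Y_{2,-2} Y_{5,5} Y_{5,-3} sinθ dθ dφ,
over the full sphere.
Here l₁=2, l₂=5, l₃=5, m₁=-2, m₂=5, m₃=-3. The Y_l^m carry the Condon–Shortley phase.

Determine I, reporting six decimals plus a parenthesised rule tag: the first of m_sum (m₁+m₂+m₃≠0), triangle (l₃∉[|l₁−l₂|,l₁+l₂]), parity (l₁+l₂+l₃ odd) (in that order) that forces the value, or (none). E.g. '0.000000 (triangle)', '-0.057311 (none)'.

0.088588 (none)

m-sum 0 ✓  L=12 even ✓  3≤5≤7 ✓
Π(2lᵢ+1) = 5×11×11 = 605
triangle coeff Δ(2,5,5) = 1/38610
Σ_t [0,2]: t=0:+1/2880 t=1:−1/576 t=2:+1/2880 = -1/960
(3j)²=10/429 [(2 5 5; 0 0 0)], sign=+1
Σ_t [2,2]: t=2:+1/161280 = 1/161280
(3j)²=1/143 [(2 5 5; -2 5 -3)], sign=+1
⇒ 4πI² = 50/507
I = (+1)√(50/507/(4π)) = 0.08858824
No selection rule forces the value: the integral is nonzero (none).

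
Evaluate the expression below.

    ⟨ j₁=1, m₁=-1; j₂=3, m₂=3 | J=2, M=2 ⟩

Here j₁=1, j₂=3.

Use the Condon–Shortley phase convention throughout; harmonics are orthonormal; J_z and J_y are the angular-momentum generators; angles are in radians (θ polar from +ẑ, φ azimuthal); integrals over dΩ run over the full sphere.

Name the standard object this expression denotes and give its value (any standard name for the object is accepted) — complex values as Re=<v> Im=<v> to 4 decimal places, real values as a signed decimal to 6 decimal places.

Clebsch–Gordan coefficient, +√(5/7) ≈ +0.845154

This is a Clebsch–Gordan (vector-coupling) coefficient.
triangle: 2!*0!*4!/7! = 48/5040
(j±m)!: 0!*2!*6!*0!*4!*0! = 34560
prefactor² = (2J+1)*Δ*N² = 11520/7
  k=2: +1/(2!*0!*0!*4!*0!*0!) = 1/48
Σ = 1/48  ⇒  CG² = 11520/7*(1/48)² = 5/7
CG = +√(5/7) = +0.845154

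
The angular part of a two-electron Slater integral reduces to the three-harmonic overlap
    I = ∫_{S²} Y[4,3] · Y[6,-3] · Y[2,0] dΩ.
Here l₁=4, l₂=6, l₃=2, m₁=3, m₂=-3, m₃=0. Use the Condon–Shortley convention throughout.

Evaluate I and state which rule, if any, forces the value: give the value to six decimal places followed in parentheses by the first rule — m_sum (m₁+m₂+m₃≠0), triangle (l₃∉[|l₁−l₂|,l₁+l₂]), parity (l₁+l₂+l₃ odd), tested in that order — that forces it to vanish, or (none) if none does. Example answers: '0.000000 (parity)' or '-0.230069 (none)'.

-0.165283 (none)

m-sum 0 ✓  L=12 even ✓  2≤2≤10 ✓
Π(2lᵢ+1) = 9×13×5 = 585
triangle coeff Δ(4,6,2) = 1/6435
Σ_t [4,4]: t=4:+1/2304 = 1/2304
(3j)²=5/143 [(4 6 2; 0 0 0)], sign=+1
Σ_t [1,1]: t=1:−1/20160 = -1/20160
(3j)²=12/715 [(4 6 2; 3 -3 0)], sign=-1
⇒ 4πI² = 540/1573
I = (-1)√(540/1573/(4π)) = -0.16528277
No selection rule forces the value: the integral is nonzero (none).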